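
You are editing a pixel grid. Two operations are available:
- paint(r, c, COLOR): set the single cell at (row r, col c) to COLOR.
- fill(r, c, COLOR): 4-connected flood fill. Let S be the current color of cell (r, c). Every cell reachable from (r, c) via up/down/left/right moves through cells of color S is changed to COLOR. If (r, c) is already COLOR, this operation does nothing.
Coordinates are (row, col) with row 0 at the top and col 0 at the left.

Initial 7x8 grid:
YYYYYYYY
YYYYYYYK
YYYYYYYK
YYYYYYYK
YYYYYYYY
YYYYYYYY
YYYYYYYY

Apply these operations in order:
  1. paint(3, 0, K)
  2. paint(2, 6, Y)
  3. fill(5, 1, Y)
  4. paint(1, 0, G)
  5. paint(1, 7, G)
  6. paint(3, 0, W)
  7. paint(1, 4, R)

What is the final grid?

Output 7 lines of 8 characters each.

Answer: YYYYYYYY
GYYYRYYG
YYYYYYYK
WYYYYYYK
YYYYYYYY
YYYYYYYY
YYYYYYYY

Derivation:
After op 1 paint(3,0,K):
YYYYYYYY
YYYYYYYK
YYYYYYYK
KYYYYYYK
YYYYYYYY
YYYYYYYY
YYYYYYYY
After op 2 paint(2,6,Y):
YYYYYYYY
YYYYYYYK
YYYYYYYK
KYYYYYYK
YYYYYYYY
YYYYYYYY
YYYYYYYY
After op 3 fill(5,1,Y) [0 cells changed]:
YYYYYYYY
YYYYYYYK
YYYYYYYK
KYYYYYYK
YYYYYYYY
YYYYYYYY
YYYYYYYY
After op 4 paint(1,0,G):
YYYYYYYY
GYYYYYYK
YYYYYYYK
KYYYYYYK
YYYYYYYY
YYYYYYYY
YYYYYYYY
After op 5 paint(1,7,G):
YYYYYYYY
GYYYYYYG
YYYYYYYK
KYYYYYYK
YYYYYYYY
YYYYYYYY
YYYYYYYY
After op 6 paint(3,0,W):
YYYYYYYY
GYYYYYYG
YYYYYYYK
WYYYYYYK
YYYYYYYY
YYYYYYYY
YYYYYYYY
After op 7 paint(1,4,R):
YYYYYYYY
GYYYRYYG
YYYYYYYK
WYYYYYYK
YYYYYYYY
YYYYYYYY
YYYYYYYY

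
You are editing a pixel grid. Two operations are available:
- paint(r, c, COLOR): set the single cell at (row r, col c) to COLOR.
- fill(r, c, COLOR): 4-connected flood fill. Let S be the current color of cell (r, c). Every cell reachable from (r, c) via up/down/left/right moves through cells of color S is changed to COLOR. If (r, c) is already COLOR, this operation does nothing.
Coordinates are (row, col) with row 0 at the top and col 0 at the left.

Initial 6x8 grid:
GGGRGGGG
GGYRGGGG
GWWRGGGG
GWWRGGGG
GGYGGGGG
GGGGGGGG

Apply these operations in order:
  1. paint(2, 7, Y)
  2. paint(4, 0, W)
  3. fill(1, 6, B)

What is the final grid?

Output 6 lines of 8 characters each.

Answer: GGGRBBBB
GGYRBBBB
GWWRBBBY
GWWRBBBB
WBYBBBBB
BBBBBBBB

Derivation:
After op 1 paint(2,7,Y):
GGGRGGGG
GGYRGGGG
GWWRGGGY
GWWRGGGG
GGYGGGGG
GGGGGGGG
After op 2 paint(4,0,W):
GGGRGGGG
GGYRGGGG
GWWRGGGY
GWWRGGGG
WGYGGGGG
GGGGGGGG
After op 3 fill(1,6,B) [29 cells changed]:
GGGRBBBB
GGYRBBBB
GWWRBBBY
GWWRBBBB
WBYBBBBB
BBBBBBBB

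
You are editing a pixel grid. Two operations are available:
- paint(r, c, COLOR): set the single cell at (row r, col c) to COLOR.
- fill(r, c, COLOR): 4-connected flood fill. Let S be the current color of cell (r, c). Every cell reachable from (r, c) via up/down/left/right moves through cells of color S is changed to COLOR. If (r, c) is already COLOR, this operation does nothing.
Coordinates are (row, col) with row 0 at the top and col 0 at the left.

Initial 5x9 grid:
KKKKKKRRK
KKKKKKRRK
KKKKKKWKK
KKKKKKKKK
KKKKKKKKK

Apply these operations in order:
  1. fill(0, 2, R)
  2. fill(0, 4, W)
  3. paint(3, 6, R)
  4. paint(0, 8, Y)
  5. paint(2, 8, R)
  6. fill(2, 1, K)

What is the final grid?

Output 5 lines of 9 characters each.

After op 1 fill(0,2,R) [40 cells changed]:
RRRRRRRRR
RRRRRRRRR
RRRRRRWRR
RRRRRRRRR
RRRRRRRRR
After op 2 fill(0,4,W) [44 cells changed]:
WWWWWWWWW
WWWWWWWWW
WWWWWWWWW
WWWWWWWWW
WWWWWWWWW
After op 3 paint(3,6,R):
WWWWWWWWW
WWWWWWWWW
WWWWWWWWW
WWWWWWRWW
WWWWWWWWW
After op 4 paint(0,8,Y):
WWWWWWWWY
WWWWWWWWW
WWWWWWWWW
WWWWWWRWW
WWWWWWWWW
After op 5 paint(2,8,R):
WWWWWWWWY
WWWWWWWWW
WWWWWWWWR
WWWWWWRWW
WWWWWWWWW
After op 6 fill(2,1,K) [42 cells changed]:
KKKKKKKKY
KKKKKKKKK
KKKKKKKKR
KKKKKKRKK
KKKKKKKKK

Answer: KKKKKKKKY
KKKKKKKKK
KKKKKKKKR
KKKKKKRKK
KKKKKKKKK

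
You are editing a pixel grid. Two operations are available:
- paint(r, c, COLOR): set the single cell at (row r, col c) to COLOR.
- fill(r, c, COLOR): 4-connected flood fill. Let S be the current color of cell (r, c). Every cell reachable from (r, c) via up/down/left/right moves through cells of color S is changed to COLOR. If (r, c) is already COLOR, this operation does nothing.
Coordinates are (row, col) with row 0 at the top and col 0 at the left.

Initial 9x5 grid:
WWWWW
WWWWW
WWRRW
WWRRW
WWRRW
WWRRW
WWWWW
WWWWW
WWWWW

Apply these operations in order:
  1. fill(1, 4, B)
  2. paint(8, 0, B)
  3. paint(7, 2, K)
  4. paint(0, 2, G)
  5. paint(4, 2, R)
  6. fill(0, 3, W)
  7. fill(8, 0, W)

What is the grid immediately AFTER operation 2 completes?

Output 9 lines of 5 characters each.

After op 1 fill(1,4,B) [37 cells changed]:
BBBBB
BBBBB
BBRRB
BBRRB
BBRRB
BBRRB
BBBBB
BBBBB
BBBBB
After op 2 paint(8,0,B):
BBBBB
BBBBB
BBRRB
BBRRB
BBRRB
BBRRB
BBBBB
BBBBB
BBBBB

Answer: BBBBB
BBBBB
BBRRB
BBRRB
BBRRB
BBRRB
BBBBB
BBBBB
BBBBB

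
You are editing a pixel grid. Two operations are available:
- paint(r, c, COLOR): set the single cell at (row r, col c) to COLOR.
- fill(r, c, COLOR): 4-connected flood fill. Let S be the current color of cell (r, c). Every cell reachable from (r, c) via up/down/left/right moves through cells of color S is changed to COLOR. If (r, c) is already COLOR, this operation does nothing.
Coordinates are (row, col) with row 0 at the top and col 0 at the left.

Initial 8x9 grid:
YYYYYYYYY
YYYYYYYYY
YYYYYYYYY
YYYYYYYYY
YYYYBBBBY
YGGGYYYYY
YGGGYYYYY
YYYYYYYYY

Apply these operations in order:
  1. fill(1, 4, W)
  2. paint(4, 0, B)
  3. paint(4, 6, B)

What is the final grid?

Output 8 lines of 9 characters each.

After op 1 fill(1,4,W) [62 cells changed]:
WWWWWWWWW
WWWWWWWWW
WWWWWWWWW
WWWWWWWWW
WWWWBBBBW
WGGGWWWWW
WGGGWWWWW
WWWWWWWWW
After op 2 paint(4,0,B):
WWWWWWWWW
WWWWWWWWW
WWWWWWWWW
WWWWWWWWW
BWWWBBBBW
WGGGWWWWW
WGGGWWWWW
WWWWWWWWW
After op 3 paint(4,6,B):
WWWWWWWWW
WWWWWWWWW
WWWWWWWWW
WWWWWWWWW
BWWWBBBBW
WGGGWWWWW
WGGGWWWWW
WWWWWWWWW

Answer: WWWWWWWWW
WWWWWWWWW
WWWWWWWWW
WWWWWWWWW
BWWWBBBBW
WGGGWWWWW
WGGGWWWWW
WWWWWWWWW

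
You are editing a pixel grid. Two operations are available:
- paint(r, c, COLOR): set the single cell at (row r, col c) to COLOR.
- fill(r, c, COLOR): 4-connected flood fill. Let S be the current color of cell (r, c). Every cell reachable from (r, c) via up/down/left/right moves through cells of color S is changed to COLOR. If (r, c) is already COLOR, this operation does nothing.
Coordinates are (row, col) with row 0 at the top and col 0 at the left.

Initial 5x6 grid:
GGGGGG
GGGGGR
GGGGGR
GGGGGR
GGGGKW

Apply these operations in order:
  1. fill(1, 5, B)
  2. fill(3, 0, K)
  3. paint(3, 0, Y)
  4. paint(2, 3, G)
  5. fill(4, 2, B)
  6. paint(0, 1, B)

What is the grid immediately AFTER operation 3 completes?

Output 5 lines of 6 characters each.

After op 1 fill(1,5,B) [3 cells changed]:
GGGGGG
GGGGGB
GGGGGB
GGGGGB
GGGGKW
After op 2 fill(3,0,K) [25 cells changed]:
KKKKKK
KKKKKB
KKKKKB
KKKKKB
KKKKKW
After op 3 paint(3,0,Y):
KKKKKK
KKKKKB
KKKKKB
YKKKKB
KKKKKW

Answer: KKKKKK
KKKKKB
KKKKKB
YKKKKB
KKKKKW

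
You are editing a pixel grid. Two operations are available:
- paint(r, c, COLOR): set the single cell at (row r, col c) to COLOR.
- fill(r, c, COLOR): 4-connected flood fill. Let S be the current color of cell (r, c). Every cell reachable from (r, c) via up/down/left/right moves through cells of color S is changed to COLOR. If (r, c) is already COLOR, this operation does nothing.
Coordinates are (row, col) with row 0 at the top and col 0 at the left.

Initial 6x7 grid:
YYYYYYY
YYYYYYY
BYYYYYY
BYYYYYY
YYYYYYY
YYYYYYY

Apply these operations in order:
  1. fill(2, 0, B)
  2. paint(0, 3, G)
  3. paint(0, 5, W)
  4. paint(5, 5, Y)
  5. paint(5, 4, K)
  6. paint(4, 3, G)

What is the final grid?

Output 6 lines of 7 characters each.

Answer: YYYGYWY
YYYYYYY
BYYYYYY
BYYYYYY
YYYGYYY
YYYYKYY

Derivation:
After op 1 fill(2,0,B) [0 cells changed]:
YYYYYYY
YYYYYYY
BYYYYYY
BYYYYYY
YYYYYYY
YYYYYYY
After op 2 paint(0,3,G):
YYYGYYY
YYYYYYY
BYYYYYY
BYYYYYY
YYYYYYY
YYYYYYY
After op 3 paint(0,5,W):
YYYGYWY
YYYYYYY
BYYYYYY
BYYYYYY
YYYYYYY
YYYYYYY
After op 4 paint(5,5,Y):
YYYGYWY
YYYYYYY
BYYYYYY
BYYYYYY
YYYYYYY
YYYYYYY
After op 5 paint(5,4,K):
YYYGYWY
YYYYYYY
BYYYYYY
BYYYYYY
YYYYYYY
YYYYKYY
After op 6 paint(4,3,G):
YYYGYWY
YYYYYYY
BYYYYYY
BYYYYYY
YYYGYYY
YYYYKYY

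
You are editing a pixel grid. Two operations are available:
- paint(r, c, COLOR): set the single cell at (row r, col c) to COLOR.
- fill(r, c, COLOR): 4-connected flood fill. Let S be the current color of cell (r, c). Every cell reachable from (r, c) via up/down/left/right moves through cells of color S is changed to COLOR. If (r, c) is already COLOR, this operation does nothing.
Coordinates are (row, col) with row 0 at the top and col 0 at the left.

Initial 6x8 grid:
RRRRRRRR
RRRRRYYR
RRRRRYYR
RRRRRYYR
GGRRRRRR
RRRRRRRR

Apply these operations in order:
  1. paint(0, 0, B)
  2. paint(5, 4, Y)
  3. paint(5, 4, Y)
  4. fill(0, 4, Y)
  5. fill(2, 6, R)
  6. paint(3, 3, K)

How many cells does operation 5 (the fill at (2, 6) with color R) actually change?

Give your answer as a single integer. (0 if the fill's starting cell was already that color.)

Answer: 45

Derivation:
After op 1 paint(0,0,B):
BRRRRRRR
RRRRRYYR
RRRRRYYR
RRRRRYYR
GGRRRRRR
RRRRRRRR
After op 2 paint(5,4,Y):
BRRRRRRR
RRRRRYYR
RRRRRYYR
RRRRRYYR
GGRRRRRR
RRRRYRRR
After op 3 paint(5,4,Y):
BRRRRRRR
RRRRRYYR
RRRRRYYR
RRRRRYYR
GGRRRRRR
RRRRYRRR
After op 4 fill(0,4,Y) [38 cells changed]:
BYYYYYYY
YYYYYYYY
YYYYYYYY
YYYYYYYY
GGYYYYYY
YYYYYYYY
After op 5 fill(2,6,R) [45 cells changed]:
BRRRRRRR
RRRRRRRR
RRRRRRRR
RRRRRRRR
GGRRRRRR
RRRRRRRR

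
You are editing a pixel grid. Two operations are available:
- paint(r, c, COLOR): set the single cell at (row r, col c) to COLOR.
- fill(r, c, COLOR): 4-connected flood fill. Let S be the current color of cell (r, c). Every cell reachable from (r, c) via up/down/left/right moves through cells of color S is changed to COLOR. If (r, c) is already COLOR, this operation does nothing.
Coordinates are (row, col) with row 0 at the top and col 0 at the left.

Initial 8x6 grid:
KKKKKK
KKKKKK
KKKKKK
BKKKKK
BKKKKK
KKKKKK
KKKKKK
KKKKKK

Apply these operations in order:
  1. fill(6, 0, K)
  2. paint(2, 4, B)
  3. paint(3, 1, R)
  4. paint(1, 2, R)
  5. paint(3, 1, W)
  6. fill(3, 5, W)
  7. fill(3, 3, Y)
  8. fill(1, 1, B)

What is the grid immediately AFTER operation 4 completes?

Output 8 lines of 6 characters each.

After op 1 fill(6,0,K) [0 cells changed]:
KKKKKK
KKKKKK
KKKKKK
BKKKKK
BKKKKK
KKKKKK
KKKKKK
KKKKKK
After op 2 paint(2,4,B):
KKKKKK
KKKKKK
KKKKBK
BKKKKK
BKKKKK
KKKKKK
KKKKKK
KKKKKK
After op 3 paint(3,1,R):
KKKKKK
KKKKKK
KKKKBK
BRKKKK
BKKKKK
KKKKKK
KKKKKK
KKKKKK
After op 4 paint(1,2,R):
KKKKKK
KKRKKK
KKKKBK
BRKKKK
BKKKKK
KKKKKK
KKKKKK
KKKKKK

Answer: KKKKKK
KKRKKK
KKKKBK
BRKKKK
BKKKKK
KKKKKK
KKKKKK
KKKKKK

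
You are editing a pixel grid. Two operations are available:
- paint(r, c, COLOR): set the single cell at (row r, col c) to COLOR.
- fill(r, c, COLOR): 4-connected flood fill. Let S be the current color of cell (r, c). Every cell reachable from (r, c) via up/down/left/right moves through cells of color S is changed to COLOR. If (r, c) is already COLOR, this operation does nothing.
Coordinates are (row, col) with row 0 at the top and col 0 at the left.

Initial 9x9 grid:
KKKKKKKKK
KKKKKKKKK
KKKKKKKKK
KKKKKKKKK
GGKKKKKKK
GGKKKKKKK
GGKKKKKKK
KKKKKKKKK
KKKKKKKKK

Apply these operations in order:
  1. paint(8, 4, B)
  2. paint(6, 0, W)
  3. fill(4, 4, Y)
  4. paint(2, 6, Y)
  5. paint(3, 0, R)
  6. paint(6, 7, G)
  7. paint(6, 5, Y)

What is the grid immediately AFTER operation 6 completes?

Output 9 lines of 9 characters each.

Answer: YYYYYYYYY
YYYYYYYYY
YYYYYYYYY
RYYYYYYYY
GGYYYYYYY
GGYYYYYYY
WGYYYYYGY
YYYYYYYYY
YYYYBYYYY

Derivation:
After op 1 paint(8,4,B):
KKKKKKKKK
KKKKKKKKK
KKKKKKKKK
KKKKKKKKK
GGKKKKKKK
GGKKKKKKK
GGKKKKKKK
KKKKKKKKK
KKKKBKKKK
After op 2 paint(6,0,W):
KKKKKKKKK
KKKKKKKKK
KKKKKKKKK
KKKKKKKKK
GGKKKKKKK
GGKKKKKKK
WGKKKKKKK
KKKKKKKKK
KKKKBKKKK
After op 3 fill(4,4,Y) [74 cells changed]:
YYYYYYYYY
YYYYYYYYY
YYYYYYYYY
YYYYYYYYY
GGYYYYYYY
GGYYYYYYY
WGYYYYYYY
YYYYYYYYY
YYYYBYYYY
After op 4 paint(2,6,Y):
YYYYYYYYY
YYYYYYYYY
YYYYYYYYY
YYYYYYYYY
GGYYYYYYY
GGYYYYYYY
WGYYYYYYY
YYYYYYYYY
YYYYBYYYY
After op 5 paint(3,0,R):
YYYYYYYYY
YYYYYYYYY
YYYYYYYYY
RYYYYYYYY
GGYYYYYYY
GGYYYYYYY
WGYYYYYYY
YYYYYYYYY
YYYYBYYYY
After op 6 paint(6,7,G):
YYYYYYYYY
YYYYYYYYY
YYYYYYYYY
RYYYYYYYY
GGYYYYYYY
GGYYYYYYY
WGYYYYYGY
YYYYYYYYY
YYYYBYYYY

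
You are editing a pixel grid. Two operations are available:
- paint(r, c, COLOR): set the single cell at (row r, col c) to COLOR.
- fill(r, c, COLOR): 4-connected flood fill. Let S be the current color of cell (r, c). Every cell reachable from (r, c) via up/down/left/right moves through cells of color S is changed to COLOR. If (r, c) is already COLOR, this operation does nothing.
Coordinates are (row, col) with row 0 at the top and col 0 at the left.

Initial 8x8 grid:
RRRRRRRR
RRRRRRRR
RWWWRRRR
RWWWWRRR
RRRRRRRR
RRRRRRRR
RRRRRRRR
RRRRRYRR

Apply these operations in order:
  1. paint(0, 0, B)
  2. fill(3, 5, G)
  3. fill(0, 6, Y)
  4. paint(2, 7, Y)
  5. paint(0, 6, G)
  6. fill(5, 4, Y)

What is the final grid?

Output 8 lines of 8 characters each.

Answer: BYYYYYGY
YYYYYYYY
YWWWYYYY
YWWWWYYY
YYYYYYYY
YYYYYYYY
YYYYYYYY
YYYYYYYY

Derivation:
After op 1 paint(0,0,B):
BRRRRRRR
RRRRRRRR
RWWWRRRR
RWWWWRRR
RRRRRRRR
RRRRRRRR
RRRRRRRR
RRRRRYRR
After op 2 fill(3,5,G) [55 cells changed]:
BGGGGGGG
GGGGGGGG
GWWWGGGG
GWWWWGGG
GGGGGGGG
GGGGGGGG
GGGGGGGG
GGGGGYGG
After op 3 fill(0,6,Y) [55 cells changed]:
BYYYYYYY
YYYYYYYY
YWWWYYYY
YWWWWYYY
YYYYYYYY
YYYYYYYY
YYYYYYYY
YYYYYYYY
After op 4 paint(2,7,Y):
BYYYYYYY
YYYYYYYY
YWWWYYYY
YWWWWYYY
YYYYYYYY
YYYYYYYY
YYYYYYYY
YYYYYYYY
After op 5 paint(0,6,G):
BYYYYYGY
YYYYYYYY
YWWWYYYY
YWWWWYYY
YYYYYYYY
YYYYYYYY
YYYYYYYY
YYYYYYYY
After op 6 fill(5,4,Y) [0 cells changed]:
BYYYYYGY
YYYYYYYY
YWWWYYYY
YWWWWYYY
YYYYYYYY
YYYYYYYY
YYYYYYYY
YYYYYYYY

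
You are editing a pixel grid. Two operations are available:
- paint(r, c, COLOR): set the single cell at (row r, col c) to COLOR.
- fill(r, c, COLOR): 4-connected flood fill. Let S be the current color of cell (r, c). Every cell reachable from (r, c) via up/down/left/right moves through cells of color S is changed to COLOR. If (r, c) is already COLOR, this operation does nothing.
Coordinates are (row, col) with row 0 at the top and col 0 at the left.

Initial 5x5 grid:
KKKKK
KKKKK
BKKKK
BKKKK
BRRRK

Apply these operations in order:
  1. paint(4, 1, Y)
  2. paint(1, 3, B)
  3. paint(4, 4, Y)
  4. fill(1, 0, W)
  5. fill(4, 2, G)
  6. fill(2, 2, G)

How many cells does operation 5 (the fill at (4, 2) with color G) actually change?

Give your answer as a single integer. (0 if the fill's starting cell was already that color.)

After op 1 paint(4,1,Y):
KKKKK
KKKKK
BKKKK
BKKKK
BYRRK
After op 2 paint(1,3,B):
KKKKK
KKKBK
BKKKK
BKKKK
BYRRK
After op 3 paint(4,4,Y):
KKKKK
KKKBK
BKKKK
BKKKK
BYRRY
After op 4 fill(1,0,W) [17 cells changed]:
WWWWW
WWWBW
BWWWW
BWWWW
BYRRY
After op 5 fill(4,2,G) [2 cells changed]:
WWWWW
WWWBW
BWWWW
BWWWW
BYGGY

Answer: 2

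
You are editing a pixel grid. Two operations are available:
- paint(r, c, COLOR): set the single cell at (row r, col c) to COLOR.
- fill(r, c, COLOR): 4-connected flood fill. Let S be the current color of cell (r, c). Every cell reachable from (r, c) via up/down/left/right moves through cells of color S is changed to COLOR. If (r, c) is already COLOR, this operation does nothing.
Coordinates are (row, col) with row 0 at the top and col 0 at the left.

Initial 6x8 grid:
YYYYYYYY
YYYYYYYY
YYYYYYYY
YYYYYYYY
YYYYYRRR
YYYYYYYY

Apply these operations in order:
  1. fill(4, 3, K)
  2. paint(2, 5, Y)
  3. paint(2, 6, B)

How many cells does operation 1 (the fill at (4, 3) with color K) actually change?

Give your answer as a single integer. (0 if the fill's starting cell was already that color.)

Answer: 45

Derivation:
After op 1 fill(4,3,K) [45 cells changed]:
KKKKKKKK
KKKKKKKK
KKKKKKKK
KKKKKKKK
KKKKKRRR
KKKKKKKK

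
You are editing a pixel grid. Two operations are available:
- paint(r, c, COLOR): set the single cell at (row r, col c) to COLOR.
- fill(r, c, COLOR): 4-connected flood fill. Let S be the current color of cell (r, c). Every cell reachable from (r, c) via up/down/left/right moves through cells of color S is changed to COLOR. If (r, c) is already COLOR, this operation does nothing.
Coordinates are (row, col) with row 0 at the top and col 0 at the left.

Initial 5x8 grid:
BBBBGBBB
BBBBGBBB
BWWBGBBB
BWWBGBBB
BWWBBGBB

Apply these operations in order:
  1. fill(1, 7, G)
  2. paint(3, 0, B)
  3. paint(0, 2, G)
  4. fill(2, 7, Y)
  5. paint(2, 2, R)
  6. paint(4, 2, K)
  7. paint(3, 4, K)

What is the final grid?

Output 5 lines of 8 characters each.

Answer: BBGBYYYY
BBBBYYYY
BWRBYYYY
BWWBKYYY
BWKBBYYY

Derivation:
After op 1 fill(1,7,G) [14 cells changed]:
BBBBGGGG
BBBBGGGG
BWWBGGGG
BWWBGGGG
BWWBBGGG
After op 2 paint(3,0,B):
BBBBGGGG
BBBBGGGG
BWWBGGGG
BWWBGGGG
BWWBBGGG
After op 3 paint(0,2,G):
BBGBGGGG
BBBBGGGG
BWWBGGGG
BWWBGGGG
BWWBBGGG
After op 4 fill(2,7,Y) [19 cells changed]:
BBGBYYYY
BBBBYYYY
BWWBYYYY
BWWBYYYY
BWWBBYYY
After op 5 paint(2,2,R):
BBGBYYYY
BBBBYYYY
BWRBYYYY
BWWBYYYY
BWWBBYYY
After op 6 paint(4,2,K):
BBGBYYYY
BBBBYYYY
BWRBYYYY
BWWBYYYY
BWKBBYYY
After op 7 paint(3,4,K):
BBGBYYYY
BBBBYYYY
BWRBYYYY
BWWBKYYY
BWKBBYYY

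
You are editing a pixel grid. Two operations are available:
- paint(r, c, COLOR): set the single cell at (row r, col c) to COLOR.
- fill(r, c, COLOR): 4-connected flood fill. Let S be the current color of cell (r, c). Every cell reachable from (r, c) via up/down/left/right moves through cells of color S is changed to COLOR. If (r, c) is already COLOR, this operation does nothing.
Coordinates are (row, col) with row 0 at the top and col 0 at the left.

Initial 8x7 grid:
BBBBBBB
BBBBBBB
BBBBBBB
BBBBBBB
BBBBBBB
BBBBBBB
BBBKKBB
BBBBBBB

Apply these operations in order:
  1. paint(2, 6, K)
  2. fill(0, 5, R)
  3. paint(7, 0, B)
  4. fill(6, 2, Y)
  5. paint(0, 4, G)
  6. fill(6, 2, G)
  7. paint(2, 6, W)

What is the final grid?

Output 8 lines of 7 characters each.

After op 1 paint(2,6,K):
BBBBBBB
BBBBBBB
BBBBBBK
BBBBBBB
BBBBBBB
BBBBBBB
BBBKKBB
BBBBBBB
After op 2 fill(0,5,R) [53 cells changed]:
RRRRRRR
RRRRRRR
RRRRRRK
RRRRRRR
RRRRRRR
RRRRRRR
RRRKKRR
RRRRRRR
After op 3 paint(7,0,B):
RRRRRRR
RRRRRRR
RRRRRRK
RRRRRRR
RRRRRRR
RRRRRRR
RRRKKRR
BRRRRRR
After op 4 fill(6,2,Y) [52 cells changed]:
YYYYYYY
YYYYYYY
YYYYYYK
YYYYYYY
YYYYYYY
YYYYYYY
YYYKKYY
BYYYYYY
After op 5 paint(0,4,G):
YYYYGYY
YYYYYYY
YYYYYYK
YYYYYYY
YYYYYYY
YYYYYYY
YYYKKYY
BYYYYYY
After op 6 fill(6,2,G) [51 cells changed]:
GGGGGGG
GGGGGGG
GGGGGGK
GGGGGGG
GGGGGGG
GGGGGGG
GGGKKGG
BGGGGGG
After op 7 paint(2,6,W):
GGGGGGG
GGGGGGG
GGGGGGW
GGGGGGG
GGGGGGG
GGGGGGG
GGGKKGG
BGGGGGG

Answer: GGGGGGG
GGGGGGG
GGGGGGW
GGGGGGG
GGGGGGG
GGGGGGG
GGGKKGG
BGGGGGG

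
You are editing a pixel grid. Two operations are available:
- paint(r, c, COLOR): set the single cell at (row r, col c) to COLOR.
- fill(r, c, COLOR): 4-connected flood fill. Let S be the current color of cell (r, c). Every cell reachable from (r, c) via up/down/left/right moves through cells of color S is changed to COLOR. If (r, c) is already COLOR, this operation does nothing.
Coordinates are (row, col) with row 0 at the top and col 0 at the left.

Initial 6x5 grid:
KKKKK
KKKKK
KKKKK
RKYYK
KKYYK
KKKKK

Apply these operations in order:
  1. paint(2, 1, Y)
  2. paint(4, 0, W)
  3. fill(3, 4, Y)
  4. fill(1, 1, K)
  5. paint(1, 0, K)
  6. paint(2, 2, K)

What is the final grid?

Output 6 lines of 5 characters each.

Answer: KKKKK
KKKKK
KKKKK
RKKKK
WKKKK
KKKKK

Derivation:
After op 1 paint(2,1,Y):
KKKKK
KKKKK
KYKKK
RKYYK
KKYYK
KKKKK
After op 2 paint(4,0,W):
KKKKK
KKKKK
KYKKK
RKYYK
WKYYK
KKKKK
After op 3 fill(3,4,Y) [23 cells changed]:
YYYYY
YYYYY
YYYYY
RYYYY
WYYYY
YYYYY
After op 4 fill(1,1,K) [28 cells changed]:
KKKKK
KKKKK
KKKKK
RKKKK
WKKKK
KKKKK
After op 5 paint(1,0,K):
KKKKK
KKKKK
KKKKK
RKKKK
WKKKK
KKKKK
After op 6 paint(2,2,K):
KKKKK
KKKKK
KKKKK
RKKKK
WKKKK
KKKKK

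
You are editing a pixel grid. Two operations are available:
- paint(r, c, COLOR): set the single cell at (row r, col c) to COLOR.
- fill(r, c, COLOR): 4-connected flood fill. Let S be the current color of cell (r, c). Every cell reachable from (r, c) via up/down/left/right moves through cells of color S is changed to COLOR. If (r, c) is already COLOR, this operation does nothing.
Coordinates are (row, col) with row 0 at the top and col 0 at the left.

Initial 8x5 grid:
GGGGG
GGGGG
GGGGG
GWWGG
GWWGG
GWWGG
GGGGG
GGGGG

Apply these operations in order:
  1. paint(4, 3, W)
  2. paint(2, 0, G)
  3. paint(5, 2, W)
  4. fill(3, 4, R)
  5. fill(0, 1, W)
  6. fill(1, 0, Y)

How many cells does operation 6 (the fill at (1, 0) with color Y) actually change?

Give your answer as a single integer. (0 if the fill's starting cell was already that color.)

Answer: 40

Derivation:
After op 1 paint(4,3,W):
GGGGG
GGGGG
GGGGG
GWWGG
GWWWG
GWWGG
GGGGG
GGGGG
After op 2 paint(2,0,G):
GGGGG
GGGGG
GGGGG
GWWGG
GWWWG
GWWGG
GGGGG
GGGGG
After op 3 paint(5,2,W):
GGGGG
GGGGG
GGGGG
GWWGG
GWWWG
GWWGG
GGGGG
GGGGG
After op 4 fill(3,4,R) [33 cells changed]:
RRRRR
RRRRR
RRRRR
RWWRR
RWWWR
RWWRR
RRRRR
RRRRR
After op 5 fill(0,1,W) [33 cells changed]:
WWWWW
WWWWW
WWWWW
WWWWW
WWWWW
WWWWW
WWWWW
WWWWW
After op 6 fill(1,0,Y) [40 cells changed]:
YYYYY
YYYYY
YYYYY
YYYYY
YYYYY
YYYYY
YYYYY
YYYYY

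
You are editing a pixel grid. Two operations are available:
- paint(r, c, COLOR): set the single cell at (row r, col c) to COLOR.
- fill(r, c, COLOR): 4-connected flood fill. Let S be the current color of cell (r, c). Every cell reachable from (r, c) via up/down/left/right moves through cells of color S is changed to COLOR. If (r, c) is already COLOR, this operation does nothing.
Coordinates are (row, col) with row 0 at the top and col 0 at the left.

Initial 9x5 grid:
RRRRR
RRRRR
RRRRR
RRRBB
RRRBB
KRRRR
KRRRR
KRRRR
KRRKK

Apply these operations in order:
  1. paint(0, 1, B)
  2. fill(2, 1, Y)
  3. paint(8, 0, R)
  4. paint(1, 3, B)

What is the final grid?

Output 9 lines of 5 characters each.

After op 1 paint(0,1,B):
RBRRR
RRRRR
RRRRR
RRRBB
RRRBB
KRRRR
KRRRR
KRRRR
KRRKK
After op 2 fill(2,1,Y) [34 cells changed]:
YBYYY
YYYYY
YYYYY
YYYBB
YYYBB
KYYYY
KYYYY
KYYYY
KYYKK
After op 3 paint(8,0,R):
YBYYY
YYYYY
YYYYY
YYYBB
YYYBB
KYYYY
KYYYY
KYYYY
RYYKK
After op 4 paint(1,3,B):
YBYYY
YYYBY
YYYYY
YYYBB
YYYBB
KYYYY
KYYYY
KYYYY
RYYKK

Answer: YBYYY
YYYBY
YYYYY
YYYBB
YYYBB
KYYYY
KYYYY
KYYYY
RYYKK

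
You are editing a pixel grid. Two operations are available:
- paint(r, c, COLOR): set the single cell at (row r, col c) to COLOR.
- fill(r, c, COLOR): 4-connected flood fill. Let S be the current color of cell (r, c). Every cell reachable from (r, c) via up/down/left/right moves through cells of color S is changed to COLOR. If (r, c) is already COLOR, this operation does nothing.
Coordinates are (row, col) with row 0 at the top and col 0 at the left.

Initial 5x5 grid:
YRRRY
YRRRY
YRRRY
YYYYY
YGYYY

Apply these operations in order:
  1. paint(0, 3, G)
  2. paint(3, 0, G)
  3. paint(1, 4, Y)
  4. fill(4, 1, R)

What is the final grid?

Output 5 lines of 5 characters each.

After op 1 paint(0,3,G):
YRRGY
YRRRY
YRRRY
YYYYY
YGYYY
After op 2 paint(3,0,G):
YRRGY
YRRRY
YRRRY
GYYYY
YGYYY
After op 3 paint(1,4,Y):
YRRGY
YRRRY
YRRRY
GYYYY
YGYYY
After op 4 fill(4,1,R) [1 cells changed]:
YRRGY
YRRRY
YRRRY
GYYYY
YRYYY

Answer: YRRGY
YRRRY
YRRRY
GYYYY
YRYYY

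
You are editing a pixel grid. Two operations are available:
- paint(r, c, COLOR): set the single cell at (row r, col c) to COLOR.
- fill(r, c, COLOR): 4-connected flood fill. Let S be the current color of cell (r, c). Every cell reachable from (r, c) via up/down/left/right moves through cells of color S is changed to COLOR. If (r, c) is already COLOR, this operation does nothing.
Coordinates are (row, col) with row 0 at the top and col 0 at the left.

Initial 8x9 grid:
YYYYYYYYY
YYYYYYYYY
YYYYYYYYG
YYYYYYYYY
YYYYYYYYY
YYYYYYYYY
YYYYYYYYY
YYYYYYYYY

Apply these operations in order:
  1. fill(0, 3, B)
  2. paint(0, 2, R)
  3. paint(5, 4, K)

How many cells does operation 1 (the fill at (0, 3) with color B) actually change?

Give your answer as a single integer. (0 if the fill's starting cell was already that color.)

After op 1 fill(0,3,B) [71 cells changed]:
BBBBBBBBB
BBBBBBBBB
BBBBBBBBG
BBBBBBBBB
BBBBBBBBB
BBBBBBBBB
BBBBBBBBB
BBBBBBBBB

Answer: 71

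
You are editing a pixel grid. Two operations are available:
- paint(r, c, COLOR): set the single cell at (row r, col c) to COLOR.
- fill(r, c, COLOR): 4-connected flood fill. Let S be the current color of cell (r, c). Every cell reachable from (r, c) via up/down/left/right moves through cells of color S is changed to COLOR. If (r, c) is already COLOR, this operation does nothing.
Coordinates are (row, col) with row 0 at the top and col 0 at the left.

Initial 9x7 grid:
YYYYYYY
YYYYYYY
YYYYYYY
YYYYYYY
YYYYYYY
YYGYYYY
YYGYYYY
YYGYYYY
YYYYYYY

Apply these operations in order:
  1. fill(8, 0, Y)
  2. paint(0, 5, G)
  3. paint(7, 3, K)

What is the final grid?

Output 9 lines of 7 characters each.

After op 1 fill(8,0,Y) [0 cells changed]:
YYYYYYY
YYYYYYY
YYYYYYY
YYYYYYY
YYYYYYY
YYGYYYY
YYGYYYY
YYGYYYY
YYYYYYY
After op 2 paint(0,5,G):
YYYYYGY
YYYYYYY
YYYYYYY
YYYYYYY
YYYYYYY
YYGYYYY
YYGYYYY
YYGYYYY
YYYYYYY
After op 3 paint(7,3,K):
YYYYYGY
YYYYYYY
YYYYYYY
YYYYYYY
YYYYYYY
YYGYYYY
YYGYYYY
YYGKYYY
YYYYYYY

Answer: YYYYYGY
YYYYYYY
YYYYYYY
YYYYYYY
YYYYYYY
YYGYYYY
YYGYYYY
YYGKYYY
YYYYYYY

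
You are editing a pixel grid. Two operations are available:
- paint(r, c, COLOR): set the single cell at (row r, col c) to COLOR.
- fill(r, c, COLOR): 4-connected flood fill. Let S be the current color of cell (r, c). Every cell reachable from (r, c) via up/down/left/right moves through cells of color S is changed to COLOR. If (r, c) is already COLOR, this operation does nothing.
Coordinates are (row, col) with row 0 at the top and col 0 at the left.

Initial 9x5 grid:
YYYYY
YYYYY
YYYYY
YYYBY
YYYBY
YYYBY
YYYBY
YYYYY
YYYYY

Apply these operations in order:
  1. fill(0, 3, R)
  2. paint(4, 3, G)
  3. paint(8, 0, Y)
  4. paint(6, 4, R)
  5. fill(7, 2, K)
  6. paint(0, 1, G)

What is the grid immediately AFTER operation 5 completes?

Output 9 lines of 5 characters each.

After op 1 fill(0,3,R) [41 cells changed]:
RRRRR
RRRRR
RRRRR
RRRBR
RRRBR
RRRBR
RRRBR
RRRRR
RRRRR
After op 2 paint(4,3,G):
RRRRR
RRRRR
RRRRR
RRRBR
RRRGR
RRRBR
RRRBR
RRRRR
RRRRR
After op 3 paint(8,0,Y):
RRRRR
RRRRR
RRRRR
RRRBR
RRRGR
RRRBR
RRRBR
RRRRR
YRRRR
After op 4 paint(6,4,R):
RRRRR
RRRRR
RRRRR
RRRBR
RRRGR
RRRBR
RRRBR
RRRRR
YRRRR
After op 5 fill(7,2,K) [40 cells changed]:
KKKKK
KKKKK
KKKKK
KKKBK
KKKGK
KKKBK
KKKBK
KKKKK
YKKKK

Answer: KKKKK
KKKKK
KKKKK
KKKBK
KKKGK
KKKBK
KKKBK
KKKKK
YKKKK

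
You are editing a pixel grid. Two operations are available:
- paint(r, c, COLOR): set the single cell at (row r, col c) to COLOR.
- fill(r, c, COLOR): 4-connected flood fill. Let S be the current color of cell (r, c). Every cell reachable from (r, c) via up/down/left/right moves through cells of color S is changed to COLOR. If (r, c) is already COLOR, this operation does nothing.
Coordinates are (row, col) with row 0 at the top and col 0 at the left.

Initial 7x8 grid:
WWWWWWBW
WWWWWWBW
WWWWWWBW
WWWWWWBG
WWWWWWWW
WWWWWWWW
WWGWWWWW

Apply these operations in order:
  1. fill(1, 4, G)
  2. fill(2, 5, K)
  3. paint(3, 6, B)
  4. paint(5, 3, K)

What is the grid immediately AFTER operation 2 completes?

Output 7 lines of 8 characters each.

After op 1 fill(1,4,G) [47 cells changed]:
GGGGGGBW
GGGGGGBW
GGGGGGBW
GGGGGGBG
GGGGGGGG
GGGGGGGG
GGGGGGGG
After op 2 fill(2,5,K) [49 cells changed]:
KKKKKKBW
KKKKKKBW
KKKKKKBW
KKKKKKBK
KKKKKKKK
KKKKKKKK
KKKKKKKK

Answer: KKKKKKBW
KKKKKKBW
KKKKKKBW
KKKKKKBK
KKKKKKKK
KKKKKKKK
KKKKKKKK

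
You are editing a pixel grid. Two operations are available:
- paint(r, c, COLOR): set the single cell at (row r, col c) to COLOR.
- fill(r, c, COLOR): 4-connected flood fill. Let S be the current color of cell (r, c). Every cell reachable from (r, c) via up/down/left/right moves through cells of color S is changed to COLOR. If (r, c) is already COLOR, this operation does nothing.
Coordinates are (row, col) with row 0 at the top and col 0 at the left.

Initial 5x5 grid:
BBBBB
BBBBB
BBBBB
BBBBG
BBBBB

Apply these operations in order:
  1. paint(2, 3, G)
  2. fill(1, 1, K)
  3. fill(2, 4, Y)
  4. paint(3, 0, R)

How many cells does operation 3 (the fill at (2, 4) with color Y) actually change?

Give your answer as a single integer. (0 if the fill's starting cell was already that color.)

After op 1 paint(2,3,G):
BBBBB
BBBBB
BBBGB
BBBBG
BBBBB
After op 2 fill(1,1,K) [23 cells changed]:
KKKKK
KKKKK
KKKGK
KKKKG
KKKKK
After op 3 fill(2,4,Y) [23 cells changed]:
YYYYY
YYYYY
YYYGY
YYYYG
YYYYY

Answer: 23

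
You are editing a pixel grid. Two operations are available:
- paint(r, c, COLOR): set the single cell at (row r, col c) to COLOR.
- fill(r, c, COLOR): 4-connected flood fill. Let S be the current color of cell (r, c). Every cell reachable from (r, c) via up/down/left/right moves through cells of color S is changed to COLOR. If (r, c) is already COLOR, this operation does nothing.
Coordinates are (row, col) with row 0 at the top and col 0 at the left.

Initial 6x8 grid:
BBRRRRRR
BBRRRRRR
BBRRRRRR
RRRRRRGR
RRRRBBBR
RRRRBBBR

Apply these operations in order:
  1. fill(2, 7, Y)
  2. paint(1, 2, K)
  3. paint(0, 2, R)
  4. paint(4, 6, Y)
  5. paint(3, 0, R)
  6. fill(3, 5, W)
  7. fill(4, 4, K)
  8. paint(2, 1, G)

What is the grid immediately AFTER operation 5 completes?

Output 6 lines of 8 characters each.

After op 1 fill(2,7,Y) [35 cells changed]:
BBYYYYYY
BBYYYYYY
BBYYYYYY
YYYYYYGY
YYYYBBBY
YYYYBBBY
After op 2 paint(1,2,K):
BBYYYYYY
BBKYYYYY
BBYYYYYY
YYYYYYGY
YYYYBBBY
YYYYBBBY
After op 3 paint(0,2,R):
BBRYYYYY
BBKYYYYY
BBYYYYYY
YYYYYYGY
YYYYBBBY
YYYYBBBY
After op 4 paint(4,6,Y):
BBRYYYYY
BBKYYYYY
BBYYYYYY
YYYYYYGY
YYYYBBYY
YYYYBBBY
After op 5 paint(3,0,R):
BBRYYYYY
BBKYYYYY
BBYYYYYY
RYYYYYGY
YYYYBBYY
YYYYBBBY

Answer: BBRYYYYY
BBKYYYYY
BBYYYYYY
RYYYYYGY
YYYYBBYY
YYYYBBBY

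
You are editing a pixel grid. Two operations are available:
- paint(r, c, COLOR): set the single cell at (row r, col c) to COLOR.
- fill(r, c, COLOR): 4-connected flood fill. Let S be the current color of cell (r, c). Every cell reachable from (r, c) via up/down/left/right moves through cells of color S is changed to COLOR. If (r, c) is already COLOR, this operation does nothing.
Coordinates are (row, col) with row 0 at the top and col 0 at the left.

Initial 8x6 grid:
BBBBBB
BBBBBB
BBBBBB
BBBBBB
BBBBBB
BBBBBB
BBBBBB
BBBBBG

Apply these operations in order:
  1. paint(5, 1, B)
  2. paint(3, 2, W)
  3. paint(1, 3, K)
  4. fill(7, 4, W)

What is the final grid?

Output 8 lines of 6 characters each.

Answer: WWWWWW
WWWKWW
WWWWWW
WWWWWW
WWWWWW
WWWWWW
WWWWWW
WWWWWG

Derivation:
After op 1 paint(5,1,B):
BBBBBB
BBBBBB
BBBBBB
BBBBBB
BBBBBB
BBBBBB
BBBBBB
BBBBBG
After op 2 paint(3,2,W):
BBBBBB
BBBBBB
BBBBBB
BBWBBB
BBBBBB
BBBBBB
BBBBBB
BBBBBG
After op 3 paint(1,3,K):
BBBBBB
BBBKBB
BBBBBB
BBWBBB
BBBBBB
BBBBBB
BBBBBB
BBBBBG
After op 4 fill(7,4,W) [45 cells changed]:
WWWWWW
WWWKWW
WWWWWW
WWWWWW
WWWWWW
WWWWWW
WWWWWW
WWWWWG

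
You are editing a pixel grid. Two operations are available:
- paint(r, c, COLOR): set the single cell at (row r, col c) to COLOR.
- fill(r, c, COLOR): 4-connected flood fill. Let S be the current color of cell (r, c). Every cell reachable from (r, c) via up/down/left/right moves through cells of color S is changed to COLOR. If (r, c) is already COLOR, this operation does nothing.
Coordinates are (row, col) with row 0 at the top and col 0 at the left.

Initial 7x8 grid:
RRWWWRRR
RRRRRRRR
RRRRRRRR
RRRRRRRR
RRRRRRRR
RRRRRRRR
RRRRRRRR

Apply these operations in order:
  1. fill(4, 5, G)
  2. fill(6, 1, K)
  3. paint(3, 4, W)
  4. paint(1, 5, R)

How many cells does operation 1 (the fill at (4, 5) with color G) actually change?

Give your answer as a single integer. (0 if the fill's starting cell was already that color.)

Answer: 53

Derivation:
After op 1 fill(4,5,G) [53 cells changed]:
GGWWWGGG
GGGGGGGG
GGGGGGGG
GGGGGGGG
GGGGGGGG
GGGGGGGG
GGGGGGGG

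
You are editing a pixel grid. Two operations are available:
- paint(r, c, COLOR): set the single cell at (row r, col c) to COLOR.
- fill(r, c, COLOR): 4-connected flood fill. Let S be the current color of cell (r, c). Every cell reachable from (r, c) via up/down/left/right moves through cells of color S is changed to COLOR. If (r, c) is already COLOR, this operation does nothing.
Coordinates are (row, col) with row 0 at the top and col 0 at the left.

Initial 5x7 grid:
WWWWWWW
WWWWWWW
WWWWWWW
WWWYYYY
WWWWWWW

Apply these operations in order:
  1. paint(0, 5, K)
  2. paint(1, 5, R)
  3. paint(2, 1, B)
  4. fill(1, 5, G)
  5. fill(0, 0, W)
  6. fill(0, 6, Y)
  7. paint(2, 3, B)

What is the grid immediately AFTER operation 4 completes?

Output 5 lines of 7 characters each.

Answer: WWWWWKW
WWWWWGW
WBWWWWW
WWWYYYY
WWWWWWW

Derivation:
After op 1 paint(0,5,K):
WWWWWKW
WWWWWWW
WWWWWWW
WWWYYYY
WWWWWWW
After op 2 paint(1,5,R):
WWWWWKW
WWWWWRW
WWWWWWW
WWWYYYY
WWWWWWW
After op 3 paint(2,1,B):
WWWWWKW
WWWWWRW
WBWWWWW
WWWYYYY
WWWWWWW
After op 4 fill(1,5,G) [1 cells changed]:
WWWWWKW
WWWWWGW
WBWWWWW
WWWYYYY
WWWWWWW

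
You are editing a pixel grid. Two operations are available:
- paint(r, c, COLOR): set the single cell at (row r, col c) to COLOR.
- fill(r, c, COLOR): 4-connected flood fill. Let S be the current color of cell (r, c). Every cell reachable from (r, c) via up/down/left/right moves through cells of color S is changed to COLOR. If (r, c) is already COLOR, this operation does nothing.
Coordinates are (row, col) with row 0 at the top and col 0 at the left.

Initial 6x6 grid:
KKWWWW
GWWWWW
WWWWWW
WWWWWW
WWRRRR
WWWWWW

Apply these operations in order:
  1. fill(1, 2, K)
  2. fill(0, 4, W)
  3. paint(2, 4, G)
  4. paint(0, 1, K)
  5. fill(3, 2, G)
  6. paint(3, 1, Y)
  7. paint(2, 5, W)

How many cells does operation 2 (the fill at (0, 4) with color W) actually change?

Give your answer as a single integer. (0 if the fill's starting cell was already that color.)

After op 1 fill(1,2,K) [29 cells changed]:
KKKKKK
GKKKKK
KKKKKK
KKKKKK
KKRRRR
KKKKKK
After op 2 fill(0,4,W) [31 cells changed]:
WWWWWW
GWWWWW
WWWWWW
WWWWWW
WWRRRR
WWWWWW

Answer: 31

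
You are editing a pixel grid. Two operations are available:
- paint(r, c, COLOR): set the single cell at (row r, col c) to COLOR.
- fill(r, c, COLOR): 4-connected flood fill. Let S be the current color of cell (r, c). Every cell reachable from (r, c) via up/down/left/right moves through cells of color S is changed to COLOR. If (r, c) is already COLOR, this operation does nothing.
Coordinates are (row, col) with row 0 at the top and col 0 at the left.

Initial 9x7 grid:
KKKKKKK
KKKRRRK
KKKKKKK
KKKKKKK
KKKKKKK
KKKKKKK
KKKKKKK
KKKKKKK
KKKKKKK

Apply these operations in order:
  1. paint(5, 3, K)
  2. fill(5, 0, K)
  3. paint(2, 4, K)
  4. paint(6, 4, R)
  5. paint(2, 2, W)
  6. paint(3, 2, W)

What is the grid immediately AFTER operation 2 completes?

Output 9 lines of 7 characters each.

Answer: KKKKKKK
KKKRRRK
KKKKKKK
KKKKKKK
KKKKKKK
KKKKKKK
KKKKKKK
KKKKKKK
KKKKKKK

Derivation:
After op 1 paint(5,3,K):
KKKKKKK
KKKRRRK
KKKKKKK
KKKKKKK
KKKKKKK
KKKKKKK
KKKKKKK
KKKKKKK
KKKKKKK
After op 2 fill(5,0,K) [0 cells changed]:
KKKKKKK
KKKRRRK
KKKKKKK
KKKKKKK
KKKKKKK
KKKKKKK
KKKKKKK
KKKKKKK
KKKKKKK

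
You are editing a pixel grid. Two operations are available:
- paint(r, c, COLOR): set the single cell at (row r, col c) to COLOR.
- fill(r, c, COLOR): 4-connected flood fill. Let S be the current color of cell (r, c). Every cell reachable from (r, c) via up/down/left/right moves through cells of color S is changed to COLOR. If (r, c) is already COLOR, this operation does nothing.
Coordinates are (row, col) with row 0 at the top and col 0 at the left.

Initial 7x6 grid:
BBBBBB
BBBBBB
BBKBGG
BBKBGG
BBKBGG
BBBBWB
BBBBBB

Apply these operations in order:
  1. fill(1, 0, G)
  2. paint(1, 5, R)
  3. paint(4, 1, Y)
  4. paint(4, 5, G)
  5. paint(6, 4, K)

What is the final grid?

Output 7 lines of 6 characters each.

Answer: GGGGGG
GGGGGR
GGKGGG
GGKGGG
GYKGGG
GGGGWG
GGGGKG

Derivation:
After op 1 fill(1,0,G) [32 cells changed]:
GGGGGG
GGGGGG
GGKGGG
GGKGGG
GGKGGG
GGGGWG
GGGGGG
After op 2 paint(1,5,R):
GGGGGG
GGGGGR
GGKGGG
GGKGGG
GGKGGG
GGGGWG
GGGGGG
After op 3 paint(4,1,Y):
GGGGGG
GGGGGR
GGKGGG
GGKGGG
GYKGGG
GGGGWG
GGGGGG
After op 4 paint(4,5,G):
GGGGGG
GGGGGR
GGKGGG
GGKGGG
GYKGGG
GGGGWG
GGGGGG
After op 5 paint(6,4,K):
GGGGGG
GGGGGR
GGKGGG
GGKGGG
GYKGGG
GGGGWG
GGGGKG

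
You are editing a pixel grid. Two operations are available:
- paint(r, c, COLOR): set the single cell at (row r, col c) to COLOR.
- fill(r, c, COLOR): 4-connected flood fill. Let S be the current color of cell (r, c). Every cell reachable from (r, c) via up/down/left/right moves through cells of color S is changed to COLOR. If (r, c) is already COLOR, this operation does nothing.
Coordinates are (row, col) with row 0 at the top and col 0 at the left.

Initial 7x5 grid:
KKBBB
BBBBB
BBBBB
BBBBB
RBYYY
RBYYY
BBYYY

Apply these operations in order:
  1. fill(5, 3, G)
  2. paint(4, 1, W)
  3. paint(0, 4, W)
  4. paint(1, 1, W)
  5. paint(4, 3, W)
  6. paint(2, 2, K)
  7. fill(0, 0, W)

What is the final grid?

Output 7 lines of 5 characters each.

Answer: WWBBW
BWBBB
BBKBB
BBBBB
RWGWG
RBGGG
BBGGG

Derivation:
After op 1 fill(5,3,G) [9 cells changed]:
KKBBB
BBBBB
BBBBB
BBBBB
RBGGG
RBGGG
BBGGG
After op 2 paint(4,1,W):
KKBBB
BBBBB
BBBBB
BBBBB
RWGGG
RBGGG
BBGGG
After op 3 paint(0,4,W):
KKBBW
BBBBB
BBBBB
BBBBB
RWGGG
RBGGG
BBGGG
After op 4 paint(1,1,W):
KKBBW
BWBBB
BBBBB
BBBBB
RWGGG
RBGGG
BBGGG
After op 5 paint(4,3,W):
KKBBW
BWBBB
BBBBB
BBBBB
RWGWG
RBGGG
BBGGG
After op 6 paint(2,2,K):
KKBBW
BWBBB
BBKBB
BBBBB
RWGWG
RBGGG
BBGGG
After op 7 fill(0,0,W) [2 cells changed]:
WWBBW
BWBBB
BBKBB
BBBBB
RWGWG
RBGGG
BBGGG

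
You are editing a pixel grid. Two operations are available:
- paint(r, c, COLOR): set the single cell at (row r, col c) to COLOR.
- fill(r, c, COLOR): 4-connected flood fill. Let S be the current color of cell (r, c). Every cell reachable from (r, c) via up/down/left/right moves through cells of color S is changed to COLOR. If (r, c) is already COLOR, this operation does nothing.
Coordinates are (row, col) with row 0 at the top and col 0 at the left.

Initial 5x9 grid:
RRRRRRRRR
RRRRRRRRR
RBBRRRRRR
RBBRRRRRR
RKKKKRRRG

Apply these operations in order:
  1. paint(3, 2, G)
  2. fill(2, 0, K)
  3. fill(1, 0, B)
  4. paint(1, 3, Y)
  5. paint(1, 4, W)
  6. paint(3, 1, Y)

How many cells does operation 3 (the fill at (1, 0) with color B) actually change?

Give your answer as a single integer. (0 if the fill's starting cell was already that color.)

Answer: 40

Derivation:
After op 1 paint(3,2,G):
RRRRRRRRR
RRRRRRRRR
RBBRRRRRR
RBGRRRRRR
RKKKKRRRG
After op 2 fill(2,0,K) [36 cells changed]:
KKKKKKKKK
KKKKKKKKK
KBBKKKKKK
KBGKKKKKK
KKKKKKKKG
After op 3 fill(1,0,B) [40 cells changed]:
BBBBBBBBB
BBBBBBBBB
BBBBBBBBB
BBGBBBBBB
BBBBBBBBG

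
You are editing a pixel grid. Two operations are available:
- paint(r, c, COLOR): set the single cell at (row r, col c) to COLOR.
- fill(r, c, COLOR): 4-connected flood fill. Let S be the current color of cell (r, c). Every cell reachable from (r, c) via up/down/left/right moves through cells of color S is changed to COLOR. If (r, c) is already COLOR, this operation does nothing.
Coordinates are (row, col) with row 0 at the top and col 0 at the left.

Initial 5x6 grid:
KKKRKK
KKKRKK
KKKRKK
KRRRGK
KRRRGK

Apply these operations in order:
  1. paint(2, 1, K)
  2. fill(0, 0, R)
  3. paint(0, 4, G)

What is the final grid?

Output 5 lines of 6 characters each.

Answer: RRRRGK
RRRRKK
RRRRKK
RRRRGK
RRRRGK

Derivation:
After op 1 paint(2,1,K):
KKKRKK
KKKRKK
KKKRKK
KRRRGK
KRRRGK
After op 2 fill(0,0,R) [11 cells changed]:
RRRRKK
RRRRKK
RRRRKK
RRRRGK
RRRRGK
After op 3 paint(0,4,G):
RRRRGK
RRRRKK
RRRRKK
RRRRGK
RRRRGK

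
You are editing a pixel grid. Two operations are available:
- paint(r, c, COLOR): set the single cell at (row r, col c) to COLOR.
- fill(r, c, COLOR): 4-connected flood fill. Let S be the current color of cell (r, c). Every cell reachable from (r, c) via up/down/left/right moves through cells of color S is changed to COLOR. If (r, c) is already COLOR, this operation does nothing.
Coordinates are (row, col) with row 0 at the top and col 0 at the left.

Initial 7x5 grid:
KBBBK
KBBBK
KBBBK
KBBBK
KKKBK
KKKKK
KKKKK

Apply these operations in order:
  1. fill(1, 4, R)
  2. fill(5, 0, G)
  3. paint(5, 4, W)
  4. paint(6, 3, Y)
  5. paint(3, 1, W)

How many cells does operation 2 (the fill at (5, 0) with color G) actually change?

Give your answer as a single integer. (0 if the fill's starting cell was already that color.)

Answer: 22

Derivation:
After op 1 fill(1,4,R) [22 cells changed]:
RBBBR
RBBBR
RBBBR
RBBBR
RRRBR
RRRRR
RRRRR
After op 2 fill(5,0,G) [22 cells changed]:
GBBBG
GBBBG
GBBBG
GBBBG
GGGBG
GGGGG
GGGGG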